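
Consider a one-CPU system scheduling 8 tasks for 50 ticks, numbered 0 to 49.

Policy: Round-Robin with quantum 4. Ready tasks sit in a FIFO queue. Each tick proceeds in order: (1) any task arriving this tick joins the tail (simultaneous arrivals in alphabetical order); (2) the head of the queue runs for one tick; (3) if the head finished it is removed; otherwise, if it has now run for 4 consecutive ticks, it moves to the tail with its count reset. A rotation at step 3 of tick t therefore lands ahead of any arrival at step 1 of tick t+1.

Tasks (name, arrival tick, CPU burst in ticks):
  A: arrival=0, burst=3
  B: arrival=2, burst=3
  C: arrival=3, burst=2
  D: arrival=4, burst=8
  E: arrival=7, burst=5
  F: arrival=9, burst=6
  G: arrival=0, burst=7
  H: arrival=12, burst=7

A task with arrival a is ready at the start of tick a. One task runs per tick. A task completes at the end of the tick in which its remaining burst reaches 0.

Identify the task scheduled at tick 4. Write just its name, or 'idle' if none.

t=0: queue=[A,G] q_used=0 → run A
t=1: queue=[A,G] q_used=1 → run A
t=2: queue=[A,G,B] q_used=2 → run A
t=3: queue=[G,B,C] q_used=0 → run G
t=4: queue=[G,B,C,D] q_used=1 → run G
t=5: queue=[G,B,C,D] q_used=2 → run G
t=6: queue=[G,B,C,D] q_used=3 → run G
t=7: queue=[B,C,D,G,E] q_used=0 → run B
t=8: queue=[B,C,D,G,E] q_used=1 → run B
t=9: queue=[B,C,D,G,E,F] q_used=2 → run B
t=10: queue=[C,D,G,E,F] q_used=0 → run C
t=11: queue=[C,D,G,E,F] q_used=1 → run C
t=12: queue=[D,G,E,F,H] q_used=0 → run D
t=13: queue=[D,G,E,F,H] q_used=1 → run D
t=14: queue=[D,G,E,F,H] q_used=2 → run D
t=15: queue=[D,G,E,F,H] q_used=3 → run D
t=16: queue=[G,E,F,H,D] q_used=0 → run G
t=17: queue=[G,E,F,H,D] q_used=1 → run G
t=18: queue=[G,E,F,H,D] q_used=2 → run G
t=19: queue=[E,F,H,D] q_used=0 → run E
t=20: queue=[E,F,H,D] q_used=1 → run E
t=21: queue=[E,F,H,D] q_used=2 → run E
t=22: queue=[E,F,H,D] q_used=3 → run E
t=23: queue=[F,H,D,E] q_used=0 → run F
t=24: queue=[F,H,D,E] q_used=1 → run F
t=25: queue=[F,H,D,E] q_used=2 → run F
t=26: queue=[F,H,D,E] q_used=3 → run F
t=27: queue=[H,D,E,F] q_used=0 → run H
t=28: queue=[H,D,E,F] q_used=1 → run H
t=29: queue=[H,D,E,F] q_used=2 → run H
t=30: queue=[H,D,E,F] q_used=3 → run H
t=31: queue=[D,E,F,H] q_used=0 → run D
t=32: queue=[D,E,F,H] q_used=1 → run D
t=33: queue=[D,E,F,H] q_used=2 → run D
t=34: queue=[D,E,F,H] q_used=3 → run D
t=35: queue=[E,F,H] q_used=0 → run E
t=36: queue=[F,H] q_used=0 → run F
t=37: queue=[F,H] q_used=1 → run F
t=38: queue=[H] q_used=0 → run H
t=39: queue=[H] q_used=1 → run H
t=40: queue=[H] q_used=2 → run H
t=41: (idle)
t=42: (idle)
t=43: (idle)
t=44: (idle)
t=45: (idle)
t=46: (idle)
t=47: (idle)
t=48: (idle)
t=49: (idle)

running at tick 4 = G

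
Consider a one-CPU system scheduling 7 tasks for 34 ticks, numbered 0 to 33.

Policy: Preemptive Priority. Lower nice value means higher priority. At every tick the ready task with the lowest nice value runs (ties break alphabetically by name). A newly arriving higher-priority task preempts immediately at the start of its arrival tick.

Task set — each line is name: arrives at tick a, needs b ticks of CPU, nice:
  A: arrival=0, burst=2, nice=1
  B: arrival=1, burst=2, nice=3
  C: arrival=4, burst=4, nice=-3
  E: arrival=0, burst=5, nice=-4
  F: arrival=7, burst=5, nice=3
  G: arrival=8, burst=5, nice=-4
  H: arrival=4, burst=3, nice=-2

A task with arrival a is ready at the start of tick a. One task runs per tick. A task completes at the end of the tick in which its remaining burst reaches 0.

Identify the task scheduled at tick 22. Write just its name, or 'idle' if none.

running at tick 22 = F

t=0: ready={A,E} → run E
t=1: ready={A,B,E} → run E
t=2: ready={A,B,E} → run E
t=3: ready={A,B,E} → run E
t=4: ready={A,B,C,E,H} → run E
t=5: ready={A,B,C,H} → run C
t=6: ready={A,B,C,H} → run C
t=7: ready={A,B,C,F,H} → run C
t=8: ready={A,B,C,F,G,H} → run G
t=9: ready={A,B,C,F,G,H} → run G
t=10: ready={A,B,C,F,G,H} → run G
t=11: ready={A,B,C,F,G,H} → run G
t=12: ready={A,B,C,F,G,H} → run G
t=13: ready={A,B,C,F,H} → run C
t=14: ready={A,B,F,H} → run H
t=15: ready={A,B,F,H} → run H
t=16: ready={A,B,F,H} → run H
t=17: ready={A,B,F} → run A
t=18: ready={A,B,F} → run A
t=19: ready={B,F} → run B
t=20: ready={B,F} → run B
t=21: ready={F} → run F
t=22: ready={F} → run F
t=23: ready={F} → run F
t=24: ready={F} → run F
t=25: ready={F} → run F
t=26: (idle)
t=27: (idle)
t=28: (idle)
t=29: (idle)
t=30: (idle)
t=31: (idle)
t=32: (idle)
t=33: (idle)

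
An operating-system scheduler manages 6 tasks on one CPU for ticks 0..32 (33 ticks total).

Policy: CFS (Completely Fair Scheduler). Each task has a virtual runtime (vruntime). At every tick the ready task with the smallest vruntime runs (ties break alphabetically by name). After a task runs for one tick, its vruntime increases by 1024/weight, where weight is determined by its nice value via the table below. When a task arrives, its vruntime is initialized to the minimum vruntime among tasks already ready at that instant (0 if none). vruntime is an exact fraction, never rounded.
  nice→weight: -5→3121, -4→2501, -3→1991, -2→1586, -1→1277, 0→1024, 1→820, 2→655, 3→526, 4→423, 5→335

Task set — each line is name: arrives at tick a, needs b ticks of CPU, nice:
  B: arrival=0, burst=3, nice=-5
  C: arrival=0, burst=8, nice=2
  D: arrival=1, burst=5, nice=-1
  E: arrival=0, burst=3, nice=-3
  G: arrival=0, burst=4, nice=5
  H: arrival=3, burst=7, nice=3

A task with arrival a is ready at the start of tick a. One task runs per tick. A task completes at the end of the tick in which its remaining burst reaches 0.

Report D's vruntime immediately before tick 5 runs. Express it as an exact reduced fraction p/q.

t=0: vr[B=0 C=0 E=0 G=0] → run B
t=1: vr[B=1024/3121 C=0 D=0 E=0 G=0] → run C
t=2: vr[B=1024/3121 C=1024/655 D=0 E=0 G=0] → run D
t=3: vr[B=1024/3121 C=1024/655 D=1024/1277 E=0 G=0 H=0] → run E
t=4: vr[B=1024/3121 C=1024/655 D=1024/1277 E=1024/1991 G=0 H=0] → run G
t=5: vr[B=1024/3121 C=1024/655 D=1024/1277 E=1024/1991 G=1024/335 H=0] → run H
t=6: vr[B=1024/3121 C=1024/655 D=1024/1277 E=1024/1991 G=1024/335 H=512/263] → run B
t=7: vr[B=2048/3121 C=1024/655 D=1024/1277 E=1024/1991 G=1024/335 H=512/263] → run E
t=8: vr[B=2048/3121 C=1024/655 D=1024/1277 E=2048/1991 G=1024/335 H=512/263] → run B
t=9: vr[C=1024/655 D=1024/1277 E=2048/1991 G=1024/335 H=512/263] → run D
t=10: vr[C=1024/655 D=2048/1277 E=2048/1991 G=1024/335 H=512/263] → run E
t=11: vr[C=1024/655 D=2048/1277 G=1024/335 H=512/263] → run C
t=12: vr[C=2048/655 D=2048/1277 G=1024/335 H=512/263] → run D
t=13: vr[C=2048/655 D=3072/1277 G=1024/335 H=512/263] → run H
t=14: vr[C=2048/655 D=3072/1277 G=1024/335 H=1024/263] → run D
t=15: vr[C=2048/655 D=4096/1277 G=1024/335 H=1024/263] → run G
t=16: vr[C=2048/655 D=4096/1277 G=2048/335 H=1024/263] → run C
t=17: vr[C=3072/655 D=4096/1277 G=2048/335 H=1024/263] → run D
t=18: vr[C=3072/655 G=2048/335 H=1024/263] → run H
t=19: vr[C=3072/655 G=2048/335 H=1536/263] → run C
t=20: vr[C=4096/655 G=2048/335 H=1536/263] → run H
t=21: vr[C=4096/655 G=2048/335 H=2048/263] → run G
t=22: vr[C=4096/655 G=3072/335 H=2048/263] → run C
t=23: vr[C=1024/131 G=3072/335 H=2048/263] → run H
t=24: vr[C=1024/131 G=3072/335 H=2560/263] → run C
t=25: vr[C=6144/655 G=3072/335 H=2560/263] → run G
t=26: vr[C=6144/655 H=2560/263] → run C
t=27: vr[C=7168/655 H=2560/263] → run H
t=28: vr[C=7168/655 H=3072/263] → run C
t=29: vr[H=3072/263] → run H
t=30: (idle)
t=31: (idle)
t=32: (idle)

vruntime(D, start of tick 5) = 1024/1277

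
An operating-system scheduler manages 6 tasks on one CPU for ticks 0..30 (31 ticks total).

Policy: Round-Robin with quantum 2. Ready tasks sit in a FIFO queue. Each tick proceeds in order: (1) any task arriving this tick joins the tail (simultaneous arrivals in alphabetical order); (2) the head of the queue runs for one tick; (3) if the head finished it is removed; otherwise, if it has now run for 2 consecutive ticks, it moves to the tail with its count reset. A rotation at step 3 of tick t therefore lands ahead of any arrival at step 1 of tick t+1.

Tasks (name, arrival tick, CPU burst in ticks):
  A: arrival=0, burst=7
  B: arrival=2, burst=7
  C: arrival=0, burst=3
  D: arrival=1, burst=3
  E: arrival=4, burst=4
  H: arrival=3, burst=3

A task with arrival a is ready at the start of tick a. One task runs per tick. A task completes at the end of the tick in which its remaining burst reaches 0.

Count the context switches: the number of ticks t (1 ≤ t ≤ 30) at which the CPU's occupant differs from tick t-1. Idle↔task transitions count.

context switches = 15

t=0: queue=[A,C] q_used=0 → run A
t=1: queue=[A,C,D] q_used=1 → run A
t=2: queue=[C,D,A,B] q_used=0 → run C
t=3: queue=[C,D,A,B,H] q_used=1 → run C
t=4: queue=[D,A,B,H,C,E] q_used=0 → run D
t=5: queue=[D,A,B,H,C,E] q_used=1 → run D
t=6: queue=[A,B,H,C,E,D] q_used=0 → run A
t=7: queue=[A,B,H,C,E,D] q_used=1 → run A
t=8: queue=[B,H,C,E,D,A] q_used=0 → run B
t=9: queue=[B,H,C,E,D,A] q_used=1 → run B
t=10: queue=[H,C,E,D,A,B] q_used=0 → run H
t=11: queue=[H,C,E,D,A,B] q_used=1 → run H
t=12: queue=[C,E,D,A,B,H] q_used=0 → run C
t=13: queue=[E,D,A,B,H] q_used=0 → run E
t=14: queue=[E,D,A,B,H] q_used=1 → run E
t=15: queue=[D,A,B,H,E] q_used=0 → run D
t=16: queue=[A,B,H,E] q_used=0 → run A
t=17: queue=[A,B,H,E] q_used=1 → run A
t=18: queue=[B,H,E,A] q_used=0 → run B
t=19: queue=[B,H,E,A] q_used=1 → run B
t=20: queue=[H,E,A,B] q_used=0 → run H
t=21: queue=[E,A,B] q_used=0 → run E
t=22: queue=[E,A,B] q_used=1 → run E
t=23: queue=[A,B] q_used=0 → run A
t=24: queue=[B] q_used=0 → run B
t=25: queue=[B] q_used=1 → run B
t=26: queue=[B] q_used=0 → run B
t=27: (idle)
t=28: (idle)
t=29: (idle)
t=30: (idle)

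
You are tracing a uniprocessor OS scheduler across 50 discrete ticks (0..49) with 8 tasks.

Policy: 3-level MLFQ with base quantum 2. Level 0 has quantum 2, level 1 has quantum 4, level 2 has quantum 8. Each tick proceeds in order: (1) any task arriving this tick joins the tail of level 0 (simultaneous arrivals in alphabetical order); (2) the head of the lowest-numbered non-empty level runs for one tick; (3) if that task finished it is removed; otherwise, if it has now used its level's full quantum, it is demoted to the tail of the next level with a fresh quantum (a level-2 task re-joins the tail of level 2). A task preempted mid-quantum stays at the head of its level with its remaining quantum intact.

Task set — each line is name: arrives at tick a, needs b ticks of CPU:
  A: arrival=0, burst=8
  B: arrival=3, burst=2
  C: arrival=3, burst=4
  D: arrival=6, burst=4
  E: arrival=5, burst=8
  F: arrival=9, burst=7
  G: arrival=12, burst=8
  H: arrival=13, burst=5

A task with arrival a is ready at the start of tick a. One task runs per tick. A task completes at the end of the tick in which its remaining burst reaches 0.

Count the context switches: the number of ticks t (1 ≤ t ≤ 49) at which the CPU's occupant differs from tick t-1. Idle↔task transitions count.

context switches = 19

t=0: L0/L1/L2 = A/-/- → run A
t=1: L0/L1/L2 = A/-/- → run A
t=2: L0/L1/L2 = -/A/- → run A
t=3: L0/L1/L2 = BC/A/- → run B
t=4: L0/L1/L2 = BC/A/- → run B
t=5: L0/L1/L2 = CE/A/- → run C
t=6: L0/L1/L2 = CED/A/- → run C
t=7: L0/L1/L2 = ED/AC/- → run E
t=8: L0/L1/L2 = ED/AC/- → run E
t=9: L0/L1/L2 = DF/ACE/- → run D
t=10: L0/L1/L2 = DF/ACE/- → run D
t=11: L0/L1/L2 = F/ACED/- → run F
t=12: L0/L1/L2 = FG/ACED/- → run F
t=13: L0/L1/L2 = GH/ACEDF/- → run G
t=14: L0/L1/L2 = GH/ACEDF/- → run G
t=15: L0/L1/L2 = H/ACEDFG/- → run H
t=16: L0/L1/L2 = H/ACEDFG/- → run H
t=17: L0/L1/L2 = -/ACEDFGH/- → run A
t=18: L0/L1/L2 = -/ACEDFGH/- → run A
t=19: L0/L1/L2 = -/ACEDFGH/- → run A
t=20: L0/L1/L2 = -/CEDFGH/A → run C
t=21: L0/L1/L2 = -/CEDFGH/A → run C
t=22: L0/L1/L2 = -/EDFGH/A → run E
t=23: L0/L1/L2 = -/EDFGH/A → run E
t=24: L0/L1/L2 = -/EDFGH/A → run E
t=25: L0/L1/L2 = -/EDFGH/A → run E
t=26: L0/L1/L2 = -/DFGH/AE → run D
t=27: L0/L1/L2 = -/DFGH/AE → run D
t=28: L0/L1/L2 = -/FGH/AE → run F
t=29: L0/L1/L2 = -/FGH/AE → run F
t=30: L0/L1/L2 = -/FGH/AE → run F
t=31: L0/L1/L2 = -/FGH/AE → run F
t=32: L0/L1/L2 = -/GH/AEF → run G
t=33: L0/L1/L2 = -/GH/AEF → run G
t=34: L0/L1/L2 = -/GH/AEF → run G
t=35: L0/L1/L2 = -/GH/AEF → run G
t=36: L0/L1/L2 = -/H/AEFG → run H
t=37: L0/L1/L2 = -/H/AEFG → run H
t=38: L0/L1/L2 = -/H/AEFG → run H
t=39: L0/L1/L2 = -/-/AEFG → run A
t=40: L0/L1/L2 = -/-/AEFG → run A
t=41: L0/L1/L2 = -/-/EFG → run E
t=42: L0/L1/L2 = -/-/EFG → run E
t=43: L0/L1/L2 = -/-/FG → run F
t=44: L0/L1/L2 = -/-/G → run G
t=45: L0/L1/L2 = -/-/G → run G
t=46: (idle)
t=47: (idle)
t=48: (idle)
t=49: (idle)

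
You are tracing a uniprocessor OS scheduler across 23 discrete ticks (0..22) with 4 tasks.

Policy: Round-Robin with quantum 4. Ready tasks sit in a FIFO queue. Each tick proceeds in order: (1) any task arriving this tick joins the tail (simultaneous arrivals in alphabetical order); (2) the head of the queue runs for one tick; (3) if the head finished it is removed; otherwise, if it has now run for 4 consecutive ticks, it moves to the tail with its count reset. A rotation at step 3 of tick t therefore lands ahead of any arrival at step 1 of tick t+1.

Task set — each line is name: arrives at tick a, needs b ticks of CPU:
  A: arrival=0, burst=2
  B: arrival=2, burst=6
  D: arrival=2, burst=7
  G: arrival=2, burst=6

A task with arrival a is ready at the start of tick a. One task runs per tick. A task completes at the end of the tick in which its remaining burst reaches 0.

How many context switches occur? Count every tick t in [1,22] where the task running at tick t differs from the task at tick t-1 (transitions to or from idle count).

t=0: queue=[A] q_used=0 → run A
t=1: queue=[A] q_used=1 → run A
t=2: queue=[B,D,G] q_used=0 → run B
t=3: queue=[B,D,G] q_used=1 → run B
t=4: queue=[B,D,G] q_used=2 → run B
t=5: queue=[B,D,G] q_used=3 → run B
t=6: queue=[D,G,B] q_used=0 → run D
t=7: queue=[D,G,B] q_used=1 → run D
t=8: queue=[D,G,B] q_used=2 → run D
t=9: queue=[D,G,B] q_used=3 → run D
t=10: queue=[G,B,D] q_used=0 → run G
t=11: queue=[G,B,D] q_used=1 → run G
t=12: queue=[G,B,D] q_used=2 → run G
t=13: queue=[G,B,D] q_used=3 → run G
t=14: queue=[B,D,G] q_used=0 → run B
t=15: queue=[B,D,G] q_used=1 → run B
t=16: queue=[D,G] q_used=0 → run D
t=17: queue=[D,G] q_used=1 → run D
t=18: queue=[D,G] q_used=2 → run D
t=19: queue=[G] q_used=0 → run G
t=20: queue=[G] q_used=1 → run G
t=21: (idle)
t=22: (idle)

context switches = 7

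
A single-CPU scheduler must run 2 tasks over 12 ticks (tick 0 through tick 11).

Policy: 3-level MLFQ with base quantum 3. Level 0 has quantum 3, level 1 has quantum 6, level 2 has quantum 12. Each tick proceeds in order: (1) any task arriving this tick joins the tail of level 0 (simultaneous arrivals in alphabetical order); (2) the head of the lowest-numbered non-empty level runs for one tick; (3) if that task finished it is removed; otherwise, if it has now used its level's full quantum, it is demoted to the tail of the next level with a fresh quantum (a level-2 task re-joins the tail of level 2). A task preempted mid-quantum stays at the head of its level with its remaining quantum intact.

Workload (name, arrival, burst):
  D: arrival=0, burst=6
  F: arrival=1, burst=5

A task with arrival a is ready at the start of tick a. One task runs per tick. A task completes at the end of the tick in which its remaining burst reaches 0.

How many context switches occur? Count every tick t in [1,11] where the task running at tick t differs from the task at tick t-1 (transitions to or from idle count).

context switches = 4

t=0: L0/L1/L2 = D/-/- → run D
t=1: L0/L1/L2 = DF/-/- → run D
t=2: L0/L1/L2 = DF/-/- → run D
t=3: L0/L1/L2 = F/D/- → run F
t=4: L0/L1/L2 = F/D/- → run F
t=5: L0/L1/L2 = F/D/- → run F
t=6: L0/L1/L2 = -/DF/- → run D
t=7: L0/L1/L2 = -/DF/- → run D
t=8: L0/L1/L2 = -/DF/- → run D
t=9: L0/L1/L2 = -/F/- → run F
t=10: L0/L1/L2 = -/F/- → run F
t=11: (idle)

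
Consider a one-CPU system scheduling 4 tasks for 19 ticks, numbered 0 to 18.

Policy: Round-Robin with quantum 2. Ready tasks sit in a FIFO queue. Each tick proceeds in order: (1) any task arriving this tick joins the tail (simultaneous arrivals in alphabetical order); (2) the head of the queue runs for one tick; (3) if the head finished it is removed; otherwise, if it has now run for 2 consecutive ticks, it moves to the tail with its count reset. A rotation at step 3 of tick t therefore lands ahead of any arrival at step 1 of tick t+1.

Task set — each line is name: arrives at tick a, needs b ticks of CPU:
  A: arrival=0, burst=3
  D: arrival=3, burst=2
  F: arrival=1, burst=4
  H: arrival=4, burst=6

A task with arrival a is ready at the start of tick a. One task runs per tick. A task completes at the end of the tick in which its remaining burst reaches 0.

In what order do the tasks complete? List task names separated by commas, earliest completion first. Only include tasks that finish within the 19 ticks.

completion order = A, D, F, H

t=0: queue=[A] q_used=0 → run A
t=1: queue=[A,F] q_used=1 → run A
t=2: queue=[F,A] q_used=0 → run F
t=3: queue=[F,A,D] q_used=1 → run F
t=4: queue=[A,D,F,H] q_used=0 → run A
t=5: queue=[D,F,H] q_used=0 → run D
t=6: queue=[D,F,H] q_used=1 → run D
t=7: queue=[F,H] q_used=0 → run F
t=8: queue=[F,H] q_used=1 → run F
t=9: queue=[H] q_used=0 → run H
t=10: queue=[H] q_used=1 → run H
t=11: queue=[H] q_used=0 → run H
t=12: queue=[H] q_used=1 → run H
t=13: queue=[H] q_used=0 → run H
t=14: queue=[H] q_used=1 → run H
t=15: (idle)
t=16: (idle)
t=17: (idle)
t=18: (idle)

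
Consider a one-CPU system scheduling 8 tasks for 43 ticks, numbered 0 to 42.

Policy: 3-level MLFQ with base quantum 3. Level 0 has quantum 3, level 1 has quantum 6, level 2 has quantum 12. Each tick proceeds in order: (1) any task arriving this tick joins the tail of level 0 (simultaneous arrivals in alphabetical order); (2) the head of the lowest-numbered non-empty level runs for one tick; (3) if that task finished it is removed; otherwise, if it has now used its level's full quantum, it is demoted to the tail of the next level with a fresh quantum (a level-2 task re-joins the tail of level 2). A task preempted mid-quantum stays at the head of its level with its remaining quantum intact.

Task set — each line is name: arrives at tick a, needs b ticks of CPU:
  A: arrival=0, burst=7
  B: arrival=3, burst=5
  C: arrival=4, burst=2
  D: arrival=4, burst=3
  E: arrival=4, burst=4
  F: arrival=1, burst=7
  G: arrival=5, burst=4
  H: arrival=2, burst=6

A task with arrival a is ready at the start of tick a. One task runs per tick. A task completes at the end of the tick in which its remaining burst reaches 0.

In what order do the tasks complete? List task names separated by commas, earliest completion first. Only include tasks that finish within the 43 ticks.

completion order = C, D, A, F, H, B, E, G

t=0: L0/L1/L2 = A/-/- → run A
t=1: L0/L1/L2 = AF/-/- → run A
t=2: L0/L1/L2 = AFH/-/- → run A
t=3: L0/L1/L2 = FHB/A/- → run F
t=4: L0/L1/L2 = FHBCDE/A/- → run F
t=5: L0/L1/L2 = FHBCDEG/A/- → run F
t=6: L0/L1/L2 = HBCDEG/AF/- → run H
t=7: L0/L1/L2 = HBCDEG/AF/- → run H
t=8: L0/L1/L2 = HBCDEG/AF/- → run H
t=9: L0/L1/L2 = BCDEG/AFH/- → run B
t=10: L0/L1/L2 = BCDEG/AFH/- → run B
t=11: L0/L1/L2 = BCDEG/AFH/- → run B
t=12: L0/L1/L2 = CDEG/AFHB/- → run C
t=13: L0/L1/L2 = CDEG/AFHB/- → run C
t=14: L0/L1/L2 = DEG/AFHB/- → run D
t=15: L0/L1/L2 = DEG/AFHB/- → run D
t=16: L0/L1/L2 = DEG/AFHB/- → run D
t=17: L0/L1/L2 = EG/AFHB/- → run E
t=18: L0/L1/L2 = EG/AFHB/- → run E
t=19: L0/L1/L2 = EG/AFHB/- → run E
t=20: L0/L1/L2 = G/AFHBE/- → run G
t=21: L0/L1/L2 = G/AFHBE/- → run G
t=22: L0/L1/L2 = G/AFHBE/- → run G
t=23: L0/L1/L2 = -/AFHBEG/- → run A
t=24: L0/L1/L2 = -/AFHBEG/- → run A
t=25: L0/L1/L2 = -/AFHBEG/- → run A
t=26: L0/L1/L2 = -/AFHBEG/- → run A
t=27: L0/L1/L2 = -/FHBEG/- → run F
t=28: L0/L1/L2 = -/FHBEG/- → run F
t=29: L0/L1/L2 = -/FHBEG/- → run F
t=30: L0/L1/L2 = -/FHBEG/- → run F
t=31: L0/L1/L2 = -/HBEG/- → run H
t=32: L0/L1/L2 = -/HBEG/- → run H
t=33: L0/L1/L2 = -/HBEG/- → run H
t=34: L0/L1/L2 = -/BEG/- → run B
t=35: L0/L1/L2 = -/BEG/- → run B
t=36: L0/L1/L2 = -/EG/- → run E
t=37: L0/L1/L2 = -/G/- → run G
t=38: (idle)
t=39: (idle)
t=40: (idle)
t=41: (idle)
t=42: (idle)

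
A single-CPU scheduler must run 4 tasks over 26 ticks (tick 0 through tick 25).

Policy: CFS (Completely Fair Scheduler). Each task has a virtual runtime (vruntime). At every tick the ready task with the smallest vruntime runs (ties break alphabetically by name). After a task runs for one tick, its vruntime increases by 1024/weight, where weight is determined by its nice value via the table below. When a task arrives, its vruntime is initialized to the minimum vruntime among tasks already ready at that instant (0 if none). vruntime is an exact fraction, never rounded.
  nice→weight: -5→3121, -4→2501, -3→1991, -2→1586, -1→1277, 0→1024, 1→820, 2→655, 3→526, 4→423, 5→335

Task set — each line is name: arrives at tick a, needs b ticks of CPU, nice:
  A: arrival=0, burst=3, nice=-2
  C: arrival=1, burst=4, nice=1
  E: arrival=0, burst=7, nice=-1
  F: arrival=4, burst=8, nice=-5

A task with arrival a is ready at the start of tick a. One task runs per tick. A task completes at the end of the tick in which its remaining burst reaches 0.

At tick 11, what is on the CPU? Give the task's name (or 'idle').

t=0: vr[A=0 E=0] → run A
t=1: vr[A=512/793 C=0 E=0] → run C
t=2: vr[A=512/793 C=256/205 E=0] → run E
t=3: vr[A=512/793 C=256/205 E=1024/1277] → run A
t=4: vr[A=1024/793 C=256/205 E=1024/1277 F=1024/1277] → run E
t=5: vr[A=1024/793 C=256/205 E=2048/1277 F=1024/1277] → run F
t=6: vr[A=1024/793 C=256/205 E=2048/1277 F=4503552/3985517] → run F
t=7: vr[A=1024/793 C=256/205 E=2048/1277 F=5811200/3985517] → run C
t=8: vr[A=1024/793 C=512/205 E=2048/1277 F=5811200/3985517] → run A
t=9: vr[C=512/205 E=2048/1277 F=5811200/3985517] → run F
t=10: vr[C=512/205 E=2048/1277 F=7118848/3985517] → run E
t=11: vr[C=512/205 E=3072/1277 F=7118848/3985517] → run F
t=12: vr[C=512/205 E=3072/1277 F=8426496/3985517] → run F
t=13: vr[C=512/205 E=3072/1277 F=9734144/3985517] → run E
t=14: vr[C=512/205 E=4096/1277 F=9734144/3985517] → run F
t=15: vr[C=512/205 E=4096/1277 F=11041792/3985517] → run C
t=16: vr[C=768/205 E=4096/1277 F=11041792/3985517] → run F
t=17: vr[C=768/205 E=4096/1277 F=12349440/3985517] → run F
t=18: vr[C=768/205 E=4096/1277] → run E
t=19: vr[C=768/205 E=5120/1277] → run C
t=20: vr[E=5120/1277] → run E
t=21: vr[E=6144/1277] → run E
t=22: (idle)
t=23: (idle)
t=24: (idle)
t=25: (idle)

running at tick 11 = F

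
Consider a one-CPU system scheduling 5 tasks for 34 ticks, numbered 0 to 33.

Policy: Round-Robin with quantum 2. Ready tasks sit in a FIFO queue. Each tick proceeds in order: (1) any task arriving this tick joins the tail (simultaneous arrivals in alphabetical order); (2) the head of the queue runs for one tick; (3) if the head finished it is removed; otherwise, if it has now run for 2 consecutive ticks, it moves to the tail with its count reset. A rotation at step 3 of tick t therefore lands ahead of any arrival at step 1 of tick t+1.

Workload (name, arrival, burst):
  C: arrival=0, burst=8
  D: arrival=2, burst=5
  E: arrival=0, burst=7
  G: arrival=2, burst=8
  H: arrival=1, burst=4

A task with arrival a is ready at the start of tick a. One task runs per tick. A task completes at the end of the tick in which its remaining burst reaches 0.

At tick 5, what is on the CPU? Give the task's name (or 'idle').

t=0: queue=[C,E] q_used=0 → run C
t=1: queue=[C,E,H] q_used=1 → run C
t=2: queue=[E,H,C,D,G] q_used=0 → run E
t=3: queue=[E,H,C,D,G] q_used=1 → run E
t=4: queue=[H,C,D,G,E] q_used=0 → run H
t=5: queue=[H,C,D,G,E] q_used=1 → run H
t=6: queue=[C,D,G,E,H] q_used=0 → run C
t=7: queue=[C,D,G,E,H] q_used=1 → run C
t=8: queue=[D,G,E,H,C] q_used=0 → run D
t=9: queue=[D,G,E,H,C] q_used=1 → run D
t=10: queue=[G,E,H,C,D] q_used=0 → run G
t=11: queue=[G,E,H,C,D] q_used=1 → run G
t=12: queue=[E,H,C,D,G] q_used=0 → run E
t=13: queue=[E,H,C,D,G] q_used=1 → run E
t=14: queue=[H,C,D,G,E] q_used=0 → run H
t=15: queue=[H,C,D,G,E] q_used=1 → run H
t=16: queue=[C,D,G,E] q_used=0 → run C
t=17: queue=[C,D,G,E] q_used=1 → run C
t=18: queue=[D,G,E,C] q_used=0 → run D
t=19: queue=[D,G,E,C] q_used=1 → run D
t=20: queue=[G,E,C,D] q_used=0 → run G
t=21: queue=[G,E,C,D] q_used=1 → run G
t=22: queue=[E,C,D,G] q_used=0 → run E
t=23: queue=[E,C,D,G] q_used=1 → run E
t=24: queue=[C,D,G,E] q_used=0 → run C
t=25: queue=[C,D,G,E] q_used=1 → run C
t=26: queue=[D,G,E] q_used=0 → run D
t=27: queue=[G,E] q_used=0 → run G
t=28: queue=[G,E] q_used=1 → run G
t=29: queue=[E,G] q_used=0 → run E
t=30: queue=[G] q_used=0 → run G
t=31: queue=[G] q_used=1 → run G
t=32: (idle)
t=33: (idle)

running at tick 5 = H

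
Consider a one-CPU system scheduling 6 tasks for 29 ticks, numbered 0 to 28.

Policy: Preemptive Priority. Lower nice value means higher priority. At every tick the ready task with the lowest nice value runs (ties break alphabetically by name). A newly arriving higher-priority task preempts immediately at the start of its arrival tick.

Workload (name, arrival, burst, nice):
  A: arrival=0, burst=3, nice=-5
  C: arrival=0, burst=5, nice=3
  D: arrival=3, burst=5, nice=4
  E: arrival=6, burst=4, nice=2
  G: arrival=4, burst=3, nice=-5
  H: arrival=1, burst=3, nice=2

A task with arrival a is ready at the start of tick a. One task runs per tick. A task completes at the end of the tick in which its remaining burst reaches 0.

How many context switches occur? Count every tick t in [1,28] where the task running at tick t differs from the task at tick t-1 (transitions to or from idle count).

t=0: ready={A,C} → run A
t=1: ready={A,C,H} → run A
t=2: ready={A,C,H} → run A
t=3: ready={C,D,H} → run H
t=4: ready={C,D,G,H} → run G
t=5: ready={C,D,G,H} → run G
t=6: ready={C,D,E,G,H} → run G
t=7: ready={C,D,E,H} → run E
t=8: ready={C,D,E,H} → run E
t=9: ready={C,D,E,H} → run E
t=10: ready={C,D,E,H} → run E
t=11: ready={C,D,H} → run H
t=12: ready={C,D,H} → run H
t=13: ready={C,D} → run C
t=14: ready={C,D} → run C
t=15: ready={C,D} → run C
t=16: ready={C,D} → run C
t=17: ready={C,D} → run C
t=18: ready={D} → run D
t=19: ready={D} → run D
t=20: ready={D} → run D
t=21: ready={D} → run D
t=22: ready={D} → run D
t=23: (idle)
t=24: (idle)
t=25: (idle)
t=26: (idle)
t=27: (idle)
t=28: (idle)

context switches = 7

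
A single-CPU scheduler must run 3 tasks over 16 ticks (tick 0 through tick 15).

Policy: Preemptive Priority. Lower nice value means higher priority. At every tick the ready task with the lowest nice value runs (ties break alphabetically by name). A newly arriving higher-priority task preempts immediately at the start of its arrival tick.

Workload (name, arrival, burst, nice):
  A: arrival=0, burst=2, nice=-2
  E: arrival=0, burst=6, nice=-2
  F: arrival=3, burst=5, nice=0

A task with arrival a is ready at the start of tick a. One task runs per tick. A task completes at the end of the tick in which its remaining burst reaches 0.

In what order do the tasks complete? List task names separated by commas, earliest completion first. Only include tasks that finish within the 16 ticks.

completion order = A, E, F

t=0: ready={A,E} → run A
t=1: ready={A,E} → run A
t=2: ready={E} → run E
t=3: ready={E,F} → run E
t=4: ready={E,F} → run E
t=5: ready={E,F} → run E
t=6: ready={E,F} → run E
t=7: ready={E,F} → run E
t=8: ready={F} → run F
t=9: ready={F} → run F
t=10: ready={F} → run F
t=11: ready={F} → run F
t=12: ready={F} → run F
t=13: (idle)
t=14: (idle)
t=15: (idle)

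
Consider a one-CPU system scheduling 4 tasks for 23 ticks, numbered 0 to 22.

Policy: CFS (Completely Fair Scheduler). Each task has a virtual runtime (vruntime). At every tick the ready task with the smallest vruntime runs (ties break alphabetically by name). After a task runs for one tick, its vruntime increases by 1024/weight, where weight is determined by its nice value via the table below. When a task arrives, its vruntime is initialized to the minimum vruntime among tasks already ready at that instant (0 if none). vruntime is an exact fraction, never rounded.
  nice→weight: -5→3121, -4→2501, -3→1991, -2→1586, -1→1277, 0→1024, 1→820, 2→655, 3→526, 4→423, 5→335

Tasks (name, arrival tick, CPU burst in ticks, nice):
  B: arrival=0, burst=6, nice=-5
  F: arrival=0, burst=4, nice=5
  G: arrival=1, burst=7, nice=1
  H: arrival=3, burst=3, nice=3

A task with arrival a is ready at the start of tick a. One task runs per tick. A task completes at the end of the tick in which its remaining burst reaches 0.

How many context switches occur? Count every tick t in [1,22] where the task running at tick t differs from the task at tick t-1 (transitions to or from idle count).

context switches = 17

t=0: vr[B=0 F=0] → run B
t=1: vr[B=1024/3121 F=0 G=0] → run F
t=2: vr[B=1024/3121 F=1024/335 G=0] → run G
t=3: vr[B=1024/3121 F=1024/335 G=256/205 H=1024/3121] → run B
t=4: vr[B=2048/3121 F=1024/335 G=256/205 H=1024/3121] → run H
t=5: vr[B=2048/3121 F=1024/335 G=256/205 H=1867264/820823] → run B
t=6: vr[B=3072/3121 F=1024/335 G=256/205 H=1867264/820823] → run B
t=7: vr[B=4096/3121 F=1024/335 G=256/205 H=1867264/820823] → run G
t=8: vr[B=4096/3121 F=1024/335 G=512/205 H=1867264/820823] → run B
t=9: vr[B=5120/3121 F=1024/335 G=512/205 H=1867264/820823] → run B
t=10: vr[F=1024/335 G=512/205 H=1867264/820823] → run H
t=11: vr[F=1024/335 G=512/205 H=3465216/820823] → run G
t=12: vr[F=1024/335 G=768/205 H=3465216/820823] → run F
t=13: vr[F=2048/335 G=768/205 H=3465216/820823] → run G
t=14: vr[F=2048/335 G=1024/205 H=3465216/820823] → run H
t=15: vr[F=2048/335 G=1024/205] → run G
t=16: vr[F=2048/335 G=256/41] → run F
t=17: vr[F=3072/335 G=256/41] → run G
t=18: vr[F=3072/335 G=1536/205] → run G
t=19: vr[F=3072/335] → run F
t=20: (idle)
t=21: (idle)
t=22: (idle)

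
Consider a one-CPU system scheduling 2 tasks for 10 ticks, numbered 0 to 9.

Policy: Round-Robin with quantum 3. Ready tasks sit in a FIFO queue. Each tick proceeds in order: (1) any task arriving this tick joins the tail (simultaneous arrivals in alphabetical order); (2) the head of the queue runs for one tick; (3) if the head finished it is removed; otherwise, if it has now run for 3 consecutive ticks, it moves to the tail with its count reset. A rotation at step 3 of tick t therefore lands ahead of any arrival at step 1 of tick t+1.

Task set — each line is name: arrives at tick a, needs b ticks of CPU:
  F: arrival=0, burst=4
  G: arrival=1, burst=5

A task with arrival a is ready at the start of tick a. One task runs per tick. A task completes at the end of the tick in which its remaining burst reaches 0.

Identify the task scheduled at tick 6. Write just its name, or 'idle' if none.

t=0: queue=[F] q_used=0 → run F
t=1: queue=[F,G] q_used=1 → run F
t=2: queue=[F,G] q_used=2 → run F
t=3: queue=[G,F] q_used=0 → run G
t=4: queue=[G,F] q_used=1 → run G
t=5: queue=[G,F] q_used=2 → run G
t=6: queue=[F,G] q_used=0 → run F
t=7: queue=[G] q_used=0 → run G
t=8: queue=[G] q_used=1 → run G
t=9: (idle)

running at tick 6 = F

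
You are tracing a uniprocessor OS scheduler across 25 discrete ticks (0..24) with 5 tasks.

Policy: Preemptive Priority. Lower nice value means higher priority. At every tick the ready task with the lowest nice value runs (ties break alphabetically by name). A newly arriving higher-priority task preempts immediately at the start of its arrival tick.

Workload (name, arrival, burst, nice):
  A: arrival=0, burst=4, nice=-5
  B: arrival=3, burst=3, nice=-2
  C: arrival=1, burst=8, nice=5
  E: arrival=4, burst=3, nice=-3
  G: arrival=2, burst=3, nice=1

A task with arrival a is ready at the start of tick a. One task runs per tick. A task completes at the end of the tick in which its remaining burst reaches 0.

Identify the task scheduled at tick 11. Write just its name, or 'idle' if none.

t=0: ready={A} → run A
t=1: ready={A,C} → run A
t=2: ready={A,C,G} → run A
t=3: ready={A,B,C,G} → run A
t=4: ready={B,C,E,G} → run E
t=5: ready={B,C,E,G} → run E
t=6: ready={B,C,E,G} → run E
t=7: ready={B,C,G} → run B
t=8: ready={B,C,G} → run B
t=9: ready={B,C,G} → run B
t=10: ready={C,G} → run G
t=11: ready={C,G} → run G
t=12: ready={C,G} → run G
t=13: ready={C} → run C
t=14: ready={C} → run C
t=15: ready={C} → run C
t=16: ready={C} → run C
t=17: ready={C} → run C
t=18: ready={C} → run C
t=19: ready={C} → run C
t=20: ready={C} → run C
t=21: (idle)
t=22: (idle)
t=23: (idle)
t=24: (idle)

running at tick 11 = G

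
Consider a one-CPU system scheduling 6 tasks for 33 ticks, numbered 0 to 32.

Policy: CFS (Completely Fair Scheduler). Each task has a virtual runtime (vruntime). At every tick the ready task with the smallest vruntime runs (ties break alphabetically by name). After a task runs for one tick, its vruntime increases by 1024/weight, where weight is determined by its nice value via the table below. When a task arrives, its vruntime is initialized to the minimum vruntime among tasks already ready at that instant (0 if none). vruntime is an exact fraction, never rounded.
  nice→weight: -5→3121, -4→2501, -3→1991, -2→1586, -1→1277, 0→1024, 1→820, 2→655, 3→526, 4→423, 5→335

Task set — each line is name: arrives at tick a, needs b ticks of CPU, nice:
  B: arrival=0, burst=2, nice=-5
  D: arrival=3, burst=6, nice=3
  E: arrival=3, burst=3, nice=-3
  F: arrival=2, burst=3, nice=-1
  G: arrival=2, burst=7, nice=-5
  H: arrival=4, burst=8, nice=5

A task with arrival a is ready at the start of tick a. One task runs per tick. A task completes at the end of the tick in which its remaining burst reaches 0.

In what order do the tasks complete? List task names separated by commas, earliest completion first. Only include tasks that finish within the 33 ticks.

t=0: vr[B=0] → run B
t=1: vr[B=1024/3121] → run B
t=2: vr[F=0 G=0] → run F
t=3: vr[D=0 E=0 F=1024/1277 G=0] → run D
t=4: vr[D=512/263 E=0 F=1024/1277 G=0 H=0] → run E
t=5: vr[D=512/263 E=1024/1991 F=1024/1277 G=0 H=0] → run G
t=6: vr[D=512/263 E=1024/1991 F=1024/1277 G=1024/3121 H=0] → run H
t=7: vr[D=512/263 E=1024/1991 F=1024/1277 G=1024/3121 H=1024/335] → run G
t=8: vr[D=512/263 E=1024/1991 F=1024/1277 G=2048/3121 H=1024/335] → run E
t=9: vr[D=512/263 E=2048/1991 F=1024/1277 G=2048/3121 H=1024/335] → run G
t=10: vr[D=512/263 E=2048/1991 F=1024/1277 G=3072/3121 H=1024/335] → run F
t=11: vr[D=512/263 E=2048/1991 F=2048/1277 G=3072/3121 H=1024/335] → run G
t=12: vr[D=512/263 E=2048/1991 F=2048/1277 G=4096/3121 H=1024/335] → run E
t=13: vr[D=512/263 F=2048/1277 G=4096/3121 H=1024/335] → run G
t=14: vr[D=512/263 F=2048/1277 G=5120/3121 H=1024/335] → run F
t=15: vr[D=512/263 G=5120/3121 H=1024/335] → run G
t=16: vr[D=512/263 G=6144/3121 H=1024/335] → run D
t=17: vr[D=1024/263 G=6144/3121 H=1024/335] → run G
t=18: vr[D=1024/263 H=1024/335] → run H
t=19: vr[D=1024/263 H=2048/335] → run D
t=20: vr[D=1536/263 H=2048/335] → run D
t=21: vr[D=2048/263 H=2048/335] → run H
t=22: vr[D=2048/263 H=3072/335] → run D
t=23: vr[D=2560/263 H=3072/335] → run H
t=24: vr[D=2560/263 H=4096/335] → run D
t=25: vr[H=4096/335] → run H
t=26: vr[H=1024/67] → run H
t=27: vr[H=6144/335] → run H
t=28: vr[H=7168/335] → run H
t=29: (idle)
t=30: (idle)
t=31: (idle)
t=32: (idle)

completion order = B, E, F, G, D, H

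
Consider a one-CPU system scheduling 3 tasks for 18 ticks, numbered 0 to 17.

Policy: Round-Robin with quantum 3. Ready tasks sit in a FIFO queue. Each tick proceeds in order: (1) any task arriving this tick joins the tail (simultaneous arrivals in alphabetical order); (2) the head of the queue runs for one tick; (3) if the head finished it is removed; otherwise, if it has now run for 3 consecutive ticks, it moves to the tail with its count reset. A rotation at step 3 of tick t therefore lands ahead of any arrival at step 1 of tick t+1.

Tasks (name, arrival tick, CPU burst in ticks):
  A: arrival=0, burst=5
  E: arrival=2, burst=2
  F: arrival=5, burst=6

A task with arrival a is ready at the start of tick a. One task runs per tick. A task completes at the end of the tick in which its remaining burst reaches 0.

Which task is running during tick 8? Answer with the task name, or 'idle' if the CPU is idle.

running at tick 8 = F

t=0: queue=[A] q_used=0 → run A
t=1: queue=[A] q_used=1 → run A
t=2: queue=[A,E] q_used=2 → run A
t=3: queue=[E,A] q_used=0 → run E
t=4: queue=[E,A] q_used=1 → run E
t=5: queue=[A,F] q_used=0 → run A
t=6: queue=[A,F] q_used=1 → run A
t=7: queue=[F] q_used=0 → run F
t=8: queue=[F] q_used=1 → run F
t=9: queue=[F] q_used=2 → run F
t=10: queue=[F] q_used=0 → run F
t=11: queue=[F] q_used=1 → run F
t=12: queue=[F] q_used=2 → run F
t=13: (idle)
t=14: (idle)
t=15: (idle)
t=16: (idle)
t=17: (idle)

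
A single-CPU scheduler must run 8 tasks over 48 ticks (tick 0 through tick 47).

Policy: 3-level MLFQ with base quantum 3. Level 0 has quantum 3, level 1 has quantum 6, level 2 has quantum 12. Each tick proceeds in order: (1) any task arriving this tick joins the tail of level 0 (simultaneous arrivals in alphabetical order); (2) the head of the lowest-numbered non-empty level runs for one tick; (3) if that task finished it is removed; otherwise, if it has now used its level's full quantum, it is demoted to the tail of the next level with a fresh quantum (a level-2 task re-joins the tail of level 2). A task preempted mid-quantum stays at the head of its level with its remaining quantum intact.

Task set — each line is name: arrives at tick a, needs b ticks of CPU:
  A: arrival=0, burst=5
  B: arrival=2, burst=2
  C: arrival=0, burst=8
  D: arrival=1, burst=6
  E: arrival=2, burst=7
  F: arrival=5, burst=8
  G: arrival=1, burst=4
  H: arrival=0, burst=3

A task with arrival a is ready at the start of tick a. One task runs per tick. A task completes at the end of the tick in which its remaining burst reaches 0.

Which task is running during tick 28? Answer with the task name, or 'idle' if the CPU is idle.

t=0: L0/L1/L2 = ACH/-/- → run A
t=1: L0/L1/L2 = ACHDG/-/- → run A
t=2: L0/L1/L2 = ACHDGBE/-/- → run A
t=3: L0/L1/L2 = CHDGBE/A/- → run C
t=4: L0/L1/L2 = CHDGBE/A/- → run C
t=5: L0/L1/L2 = CHDGBEF/A/- → run C
t=6: L0/L1/L2 = HDGBEF/AC/- → run H
t=7: L0/L1/L2 = HDGBEF/AC/- → run H
t=8: L0/L1/L2 = HDGBEF/AC/- → run H
t=9: L0/L1/L2 = DGBEF/AC/- → run D
t=10: L0/L1/L2 = DGBEF/AC/- → run D
t=11: L0/L1/L2 = DGBEF/AC/- → run D
t=12: L0/L1/L2 = GBEF/ACD/- → run G
t=13: L0/L1/L2 = GBEF/ACD/- → run G
t=14: L0/L1/L2 = GBEF/ACD/- → run G
t=15: L0/L1/L2 = BEF/ACDG/- → run B
t=16: L0/L1/L2 = BEF/ACDG/- → run B
t=17: L0/L1/L2 = EF/ACDG/- → run E
t=18: L0/L1/L2 = EF/ACDG/- → run E
t=19: L0/L1/L2 = EF/ACDG/- → run E
t=20: L0/L1/L2 = F/ACDGE/- → run F
t=21: L0/L1/L2 = F/ACDGE/- → run F
t=22: L0/L1/L2 = F/ACDGE/- → run F
t=23: L0/L1/L2 = -/ACDGEF/- → run A
t=24: L0/L1/L2 = -/ACDGEF/- → run A
t=25: L0/L1/L2 = -/CDGEF/- → run C
t=26: L0/L1/L2 = -/CDGEF/- → run C
t=27: L0/L1/L2 = -/CDGEF/- → run C
t=28: L0/L1/L2 = -/CDGEF/- → run C
t=29: L0/L1/L2 = -/CDGEF/- → run C
t=30: L0/L1/L2 = -/DGEF/- → run D
t=31: L0/L1/L2 = -/DGEF/- → run D
t=32: L0/L1/L2 = -/DGEF/- → run D
t=33: L0/L1/L2 = -/GEF/- → run G
t=34: L0/L1/L2 = -/EF/- → run E
t=35: L0/L1/L2 = -/EF/- → run E
t=36: L0/L1/L2 = -/EF/- → run E
t=37: L0/L1/L2 = -/EF/- → run E
t=38: L0/L1/L2 = -/F/- → run F
t=39: L0/L1/L2 = -/F/- → run F
t=40: L0/L1/L2 = -/F/- → run F
t=41: L0/L1/L2 = -/F/- → run F
t=42: L0/L1/L2 = -/F/- → run F
t=43: (idle)
t=44: (idle)
t=45: (idle)
t=46: (idle)
t=47: (idle)

running at tick 28 = C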